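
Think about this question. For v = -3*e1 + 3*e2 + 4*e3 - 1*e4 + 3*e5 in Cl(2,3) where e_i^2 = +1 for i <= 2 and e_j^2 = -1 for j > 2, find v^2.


v^2 = sum of c_i^2 * e_i^2
Positive signature terms (e_i^2 = +1): (-3)^2 + 3^2 = 18
Negative signature terms (e_j^2 = -1): 4^2 + (-1)^2 + 3^2 = 26
v^2 = 18 - 26 = -8


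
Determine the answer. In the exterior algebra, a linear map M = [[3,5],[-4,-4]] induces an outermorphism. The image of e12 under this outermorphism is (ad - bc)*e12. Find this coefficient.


The outermorphism of a linear map f sends e1^e2 to f(e1)^f(e2).
f(e1) = 3*e1 - 4*e2
f(e2) = 5*e1 - 4*e2
f(e1) ^ f(e2) = (3*e1 - 4*e2) ^ (5*e1 - 4*e2)
= 3*(-4)*e12 + (-4)*5*e21
= (-12 - (-20))*e12
= 8*e12
Coefficient = 8


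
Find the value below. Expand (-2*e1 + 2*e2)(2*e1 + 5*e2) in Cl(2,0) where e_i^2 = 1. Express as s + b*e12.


Expand: (-2*e1 + 2*e2)(2*e1 + 5*e2)
= (-2)*2*e1e1 + (-2)*5*e1e2 + 2*2*e2e1 + 2*5*e2e2
Using e1^2 = e2^2 = 1, e2e1 = -e1e2:
Scalar part s = (-2)*2 + 2*5 = -4 + 10 = 6
Bivector part b = (-2)*5 - 2*2 = -10 - 4 = -14
uv = 6 - 14*e12


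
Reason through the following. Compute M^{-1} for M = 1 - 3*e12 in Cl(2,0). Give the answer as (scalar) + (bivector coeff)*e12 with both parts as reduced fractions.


M = 1 - 3*e12, where e12^2 = -1.
Since M commutes with its reverse ~M = a - b*e12, M * ~M = a^2 - b^2*e12^2 = a^2 + b^2.
So M^{-1} = ~M / (a^2 + b^2) = (a - b*e12)/(a^2 + b^2).
a^2 + b^2 = 1 + 9 = 10
Scalar part = 1/10 = 1/10
Bivector coeff = 3/10 = 3/10
M^{-1} = 1/10 + 3/10*e12


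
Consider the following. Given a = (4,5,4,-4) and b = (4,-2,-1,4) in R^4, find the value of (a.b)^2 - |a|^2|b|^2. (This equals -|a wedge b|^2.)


a . b = 4*4 + 5*(-2) + 4*(-1) + (-4)*4
= 16 + (-10) + (-4) + (-16) = -14
|a|^2 = 4^2 + 5^2 + 4^2 + (-4)^2 = 73
|b|^2 = 4^2 + (-2)^2 + (-1)^2 + 4^2 = 37
(a.b)^2 = (-14)^2 = 196
|a|^2 * |b|^2 = 73 * 37 = 2701
Result = 196 - 2701 = -2505


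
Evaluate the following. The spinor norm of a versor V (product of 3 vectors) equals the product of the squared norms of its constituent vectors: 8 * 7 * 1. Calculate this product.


Spinor norm N(V) = |v1|^2 * |v2|^2 * ... * |v3|^2
= 8 * 7 * 1
Running product: 8, 56, 56
N(V) = 56


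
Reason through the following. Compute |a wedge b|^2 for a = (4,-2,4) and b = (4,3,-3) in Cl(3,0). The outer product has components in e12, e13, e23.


a wedge b = (a1*b2 - a2*b1)*e12 + (a1*b3 - a3*b1)*e13 + (a2*b3 - a3*b2)*e23
e12 coeff: 4*3 - (-2)*4 = 12 - (-8) = 20
e13 coeff: 4*(-3) - 4*4 = -12 - 16 = -28
e23 coeff: (-2)*(-3) - 4*3 = 6 - 12 = -6
|a wedge b|^2 = 20^2 + (-28)^2 + (-6)^2
= 400 + 784 + 36
= 1220


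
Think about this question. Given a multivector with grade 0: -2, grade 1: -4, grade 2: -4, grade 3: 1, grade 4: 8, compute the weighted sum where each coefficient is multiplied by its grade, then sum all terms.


Grade-weighted sum = sum of grade_k * coefficient_k
0*(-2) = 0
1*(-4) = -4
2*(-4) = -8
3*1 = 3
4*8 = 32
Total = 0 + (-4) + (-8) + 3 + 32 = 23


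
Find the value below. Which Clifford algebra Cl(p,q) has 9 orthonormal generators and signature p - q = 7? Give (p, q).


We need p + q = 9 and p - q = 7.
Adding: 2p = 9 + 7 = 16, so p = 8.
Then q = 9 - 8 = 1.
(p, q) = (8, 1)


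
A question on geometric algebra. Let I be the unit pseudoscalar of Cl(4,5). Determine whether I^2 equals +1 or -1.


The pseudoscalar I = e1...e_n (product of all n generators) of Cl(p,q) satisfies I^2 = (-1)^(q + n(n-1)/2).
p = 4, q = 5, n = p + q = 9
n(n-1)/2 = 9 * 8 / 2 = 36
Exponent = q + n(n-1)/2 = 5 + 36 = 41
I^2 = (-1)^41 = -1


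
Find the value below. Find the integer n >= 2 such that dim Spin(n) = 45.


dim Spin(n) = dim so(n) = n(n-1)/2.
Solve n(n-1)/2 = 45, i.e. n^2 - n - 90 = 0.
Discriminant = 1 + 8*45 = 361
n = (1 + sqrt(361))/2 = (1 + 19)/2 = 10


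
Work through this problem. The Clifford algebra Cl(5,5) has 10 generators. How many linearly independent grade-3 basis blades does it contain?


Number of grade-k basis blades in Cl(p,q) with n = p + q is C(n, k).
n = 5 + 5 = 10
C(10, 3) = 10! / (3! * 7!)
= 3628800 / (6 * 5040)
= 120


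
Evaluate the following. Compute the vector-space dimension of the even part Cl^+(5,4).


Even subalgebra dimension = 2^(n-1)
n = 5 + 4 = 9
2^(9 - 1) = 2^8 = 256
Verification: sum of C(9,k) for even k = 1 + 36 + 126 + 84 + 9 = 256
Result = 256


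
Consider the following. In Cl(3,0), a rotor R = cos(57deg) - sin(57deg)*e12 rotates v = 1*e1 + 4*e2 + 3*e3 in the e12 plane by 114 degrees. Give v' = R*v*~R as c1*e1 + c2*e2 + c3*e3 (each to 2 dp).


Rotor R = cos(57deg) - sin(57deg)*e12
Rotation angle theta = 2 * 57 = 114 degrees in the e12 plane (e1 -> e2).
The component perpendicular to the plane (e3) is invariant: v'_3 = v3 = 3.00
cos(114deg) = -0.4067, sin(114deg) = 0.9135
v'_1 = v1*cos(theta) - v2*sin(theta) = 1*(-0.4067) - 4*0.9135 = -4.06
v'_2 = v1*sin(theta) + v2*cos(theta) = 1*0.9135 + 4*(-0.4067) = -0.71
v' = -4.06*e1 - 0.71*e2 + 3.00*e3


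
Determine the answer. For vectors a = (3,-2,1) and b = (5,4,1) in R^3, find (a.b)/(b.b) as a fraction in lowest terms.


Projection coefficient = (a . b) / (b . b)
a . b = 3*5 + (-2)*4 + 1*1
= 15 + (-8) + 1 = 8
b . b = 5^2 + 4^2 + 1^2
= 25 + 16 + 1 = 42
Coefficient = 8/42
In lowest terms: 4/21


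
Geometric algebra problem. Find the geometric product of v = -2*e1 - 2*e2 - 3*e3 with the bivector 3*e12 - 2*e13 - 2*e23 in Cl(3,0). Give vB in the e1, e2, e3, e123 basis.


vB has grade-1 (vector) and grade-3 (trivector) parts: vB = (v _| B) + (v ^ B).
Vector part <vB>_1:
  e1: -v2*b12 - v3*b13 = -(-2)*(3) - (-3)*(-2) = 0
  e2: v1*b12 - v3*b23 = (-2)*(3) - (-3)*(-2) = -12
  e3: v1*b13 + v2*b23 = (-2)*(-2) + (-2)*(-2) = 8
Trivector part <vB>_3:
  e123: v1*b23 - v2*b13 + v3*b12 = (-2)*(-2) - (-2)*(-2) + (-3)*(3) = -9
vB = 0*e1 - 12*e2 + 8*e3 - 9*e123


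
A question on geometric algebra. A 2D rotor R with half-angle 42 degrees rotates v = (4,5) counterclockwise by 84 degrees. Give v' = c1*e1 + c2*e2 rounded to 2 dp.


Rotor R = cos(42deg) - sin(42deg)*e12
Rotation angle theta = 2 * 42 = 84 degrees
v' = R*v*~R rotates v by theta.
cos(84deg) = 0.1045, sin(84deg) = 0.9945
v'_1 = 4*cos(84deg) - 5*sin(84deg)
= 4*0.1045 - 5*0.9945
= -4.55
v'_2 = 4*sin(84deg) + 5*cos(84deg)
= 4*0.9945 + 5*0.1045
= 4.50
v' = -4.55*e1 + 4.50*e2


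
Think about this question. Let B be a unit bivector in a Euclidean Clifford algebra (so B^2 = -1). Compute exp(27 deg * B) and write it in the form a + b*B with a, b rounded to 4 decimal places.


For a unit bivector B with B^2 = -1, the exponential series gives
e^(theta*B) = cos(theta) + sin(theta)*B (the GA analogue of Euler's formula).
theta = 27 degrees = 0.471239 rad
cos(27 deg) = 0.8910
sin(27 deg) = 0.4540
exp(theta*B) = 0.8910 + 0.4540*B


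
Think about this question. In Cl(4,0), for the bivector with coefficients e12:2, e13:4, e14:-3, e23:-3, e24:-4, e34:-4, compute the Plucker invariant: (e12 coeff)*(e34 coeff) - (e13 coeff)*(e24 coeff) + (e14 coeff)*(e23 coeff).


Plucker relation: af - be + cd
a*f = 2*(-4) = -8
b*e = 4*(-4) = -16
c*d = (-3)*(-3) = 9
af - be + cd = -8 - (-16) + 9
= 17


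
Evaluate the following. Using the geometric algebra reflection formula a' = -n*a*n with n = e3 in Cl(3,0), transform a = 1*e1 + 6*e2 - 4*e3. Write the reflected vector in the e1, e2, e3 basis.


Reflection formula: a' = -n*a*n, with n = e3 (unit vector, n^2 = 1).
For reflection through hyperplane perp to e3:
The component along e3 flips sign, others stay.
a = (1, 6, -4)
a' = (1, 6, 4)
a' = 1*e1 + 6*e2 + 4*e3


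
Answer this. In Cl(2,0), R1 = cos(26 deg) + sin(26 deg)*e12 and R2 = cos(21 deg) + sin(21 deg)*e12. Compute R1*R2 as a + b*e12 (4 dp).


Same-plane rotors commute and their half-angles add:
R1*R2 = cos(a1 + a2) + sin(a1 + a2)*e12.
a1 + a2 = 26 + 21 = 47 deg
cos(47 deg) = 0.6820
sin(47 deg) = 0.7314
R1*R2 = 0.6820 + 0.7314*e12


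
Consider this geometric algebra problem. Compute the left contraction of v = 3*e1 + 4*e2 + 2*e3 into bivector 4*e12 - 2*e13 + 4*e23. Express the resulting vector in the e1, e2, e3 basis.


Left contraction v _| B = <vB>_1 (grade-1 part of the geometric product vB).
Using e1_|e12 = e2, e2_|e12 = -e1, e1_|e13 = e3, e3_|e13 = -e1, e2_|e23 = e3, e3_|e23 = -e2:
e1 coeff: -v2*b12 - v3*b13 = -(4)*(4) - (2)*(-2) = -12
e2 coeff: v1*b12 - v3*b23 = (3)*(4) - (2)*(4) = 4
e3 coeff: v1*b13 + v2*b23 = (3)*(-2) + (4)*(4) = 10
v _| B = -12*e1 + 4*e2 + 10*e3


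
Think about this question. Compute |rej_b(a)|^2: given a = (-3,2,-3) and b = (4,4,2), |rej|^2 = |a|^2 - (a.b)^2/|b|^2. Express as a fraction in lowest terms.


|a|^2 = (-3)^2 + 2^2 + (-3)^2 = 22
|b|^2 = 4^2 + 4^2 + 2^2 = 36
a . b = (-3)*4 + 2*4 + (-3)*2 = -10
(a.b)^2 = (-10)^2 = 100
|rej|^2 = 22 - 100/36
= (792 - 100)/36
= 692/36
In lowest terms: 173/9


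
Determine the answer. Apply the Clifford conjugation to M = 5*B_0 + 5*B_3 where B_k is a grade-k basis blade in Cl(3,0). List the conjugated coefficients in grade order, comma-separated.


Clifford conjugate sign for grade k: (-1)^(k(k+1)/2)
Grade 0: (-1)^(0*1/2) = (-1)^0 = 1, coeff 5 -> 5
Grade 3: (-1)^(3*4/2) = (-1)^6 = 1, coeff 5 -> 5
Conjugated coefficients: 5, 5


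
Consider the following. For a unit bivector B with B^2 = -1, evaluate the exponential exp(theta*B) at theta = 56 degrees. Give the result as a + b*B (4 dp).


For a unit bivector B with B^2 = -1, the exponential series gives
e^(theta*B) = cos(theta) + sin(theta)*B (the GA analogue of Euler's formula).
theta = 56 degrees = 0.977384 rad
cos(56 deg) = 0.5592
sin(56 deg) = 0.8290
exp(theta*B) = 0.5592 + 0.8290*B


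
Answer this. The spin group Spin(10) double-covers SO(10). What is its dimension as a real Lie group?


Spin(n) double-covers SO(n); both have Lie algebra so(n) of dimension n(n-1)/2.
n = 10
n(n-1) = 10 * 9 = 90
dim Spin(10) = 90/2 = 45


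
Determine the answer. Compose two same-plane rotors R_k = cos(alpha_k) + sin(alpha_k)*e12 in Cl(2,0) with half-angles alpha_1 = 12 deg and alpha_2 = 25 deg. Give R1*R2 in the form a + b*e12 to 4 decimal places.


Same-plane rotors commute and their half-angles add:
R1*R2 = cos(a1 + a2) + sin(a1 + a2)*e12.
a1 + a2 = 12 + 25 = 37 deg
cos(37 deg) = 0.7986
sin(37 deg) = 0.6018
R1*R2 = 0.7986 + 0.6018*e12


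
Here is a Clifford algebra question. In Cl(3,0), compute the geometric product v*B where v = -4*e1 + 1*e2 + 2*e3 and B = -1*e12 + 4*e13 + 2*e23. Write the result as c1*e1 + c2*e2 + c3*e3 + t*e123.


vB has grade-1 (vector) and grade-3 (trivector) parts: vB = (v _| B) + (v ^ B).
Vector part <vB>_1:
  e1: -v2*b12 - v3*b13 = -(1)*(-1) - (2)*(4) = -7
  e2: v1*b12 - v3*b23 = (-4)*(-1) - (2)*(2) = 0
  e3: v1*b13 + v2*b23 = (-4)*(4) + (1)*(2) = -14
Trivector part <vB>_3:
  e123: v1*b23 - v2*b13 + v3*b12 = (-4)*(2) - (1)*(4) + (2)*(-1) = -14
vB = -7*e1 + 0*e2 - 14*e3 - 14*e123


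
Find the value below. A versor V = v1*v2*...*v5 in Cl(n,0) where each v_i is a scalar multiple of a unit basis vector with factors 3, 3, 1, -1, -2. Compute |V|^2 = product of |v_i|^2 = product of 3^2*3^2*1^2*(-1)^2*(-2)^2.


Each vector v_i has |v_i|^2 = s_i^2
Squared scales: 3^2 = 9, 3^2 = 9, 1^2 = 1, (-1)^2 = 1, (-2)^2 = 4
|V|^2 = 9 * 9 * 1 * 1 * 4
= 324


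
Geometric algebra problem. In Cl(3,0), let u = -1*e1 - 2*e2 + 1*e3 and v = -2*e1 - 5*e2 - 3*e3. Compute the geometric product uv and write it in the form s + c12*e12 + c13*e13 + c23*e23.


In Cl(3,0): e_i^2 = 1, e_ie_j = -e_je_i for i != j.
Scalar part = u . v = (-1)*(-2) + (-2)*(-5) + 1*(-3)
= 2 + 10 + (-3) = 9
e12 coeff = (-1)*(-5) - (-2)*(-2) = 5 - 4 = 1
e13 coeff = (-1)*(-3) - 1*(-2) = 3 - (-2) = 5
e23 coeff = (-2)*(-3) - 1*(-5) = 6 - (-5) = 11
uv = 9 + 1*e12 + 5*e13 + 11*e23


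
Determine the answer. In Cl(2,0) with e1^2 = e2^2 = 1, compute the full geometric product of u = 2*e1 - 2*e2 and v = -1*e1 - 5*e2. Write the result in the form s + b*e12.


Expand: (2*e1 - 2*e2)(-1*e1 - 5*e2)
= 2*(-1)*e1e1 + 2*(-5)*e1e2 + (-2)*(-1)*e2e1 + (-2)*(-5)*e2e2
Using e1^2 = e2^2 = 1, e2e1 = -e1e2:
Scalar part s = 2*(-1) + (-2)*(-5) = -2 + 10 = 8
Bivector part b = 2*(-5) - (-2)*(-1) = -10 - 2 = -12
uv = 8 - 12*e12


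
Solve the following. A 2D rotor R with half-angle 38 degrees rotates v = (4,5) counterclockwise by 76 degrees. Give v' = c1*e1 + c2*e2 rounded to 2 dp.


Rotor R = cos(38deg) - sin(38deg)*e12
Rotation angle theta = 2 * 38 = 76 degrees
v' = R*v*~R rotates v by theta.
cos(76deg) = 0.2419, sin(76deg) = 0.9703
v'_1 = 4*cos(76deg) - 5*sin(76deg)
= 4*0.2419 - 5*0.9703
= -3.88
v'_2 = 4*sin(76deg) + 5*cos(76deg)
= 4*0.9703 + 5*0.2419
= 5.09
v' = -3.88*e1 + 5.09*e2


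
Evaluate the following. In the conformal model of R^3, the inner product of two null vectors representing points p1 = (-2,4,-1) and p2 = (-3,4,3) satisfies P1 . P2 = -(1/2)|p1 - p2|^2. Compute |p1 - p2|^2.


p1 - p2 = (1, 0, -4)
|p1 - p2|^2 = 1^2 + 0^2 + (-4)^2
= 1 + 0 + 16
= 17


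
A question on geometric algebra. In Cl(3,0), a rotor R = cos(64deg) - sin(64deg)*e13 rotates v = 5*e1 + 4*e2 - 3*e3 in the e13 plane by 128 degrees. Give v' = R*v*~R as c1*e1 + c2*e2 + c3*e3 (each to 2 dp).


Rotor R = cos(64deg) - sin(64deg)*e13
Rotation angle theta = 2 * 64 = 128 degrees in the e13 plane (e1 -> e3).
The component perpendicular to the plane (e2) is invariant: v'_2 = v2 = 4.00
cos(128deg) = -0.6157, sin(128deg) = 0.7880
v'_1 = v1*cos(theta) - v3*sin(theta) = 5*(-0.6157) - (-3)*0.7880 = -0.71
v'_3 = v1*sin(theta) + v3*cos(theta) = 5*0.7880 + (-3)*(-0.6157) = 5.79
v' = -0.71*e1 + 4.00*e2 + 5.79*e3


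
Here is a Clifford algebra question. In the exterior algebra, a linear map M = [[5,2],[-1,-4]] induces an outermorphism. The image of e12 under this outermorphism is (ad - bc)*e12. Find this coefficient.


The outermorphism of a linear map f sends e1^e2 to f(e1)^f(e2).
f(e1) = 5*e1 - 1*e2
f(e2) = 2*e1 - 4*e2
f(e1) ^ f(e2) = (5*e1 - 1*e2) ^ (2*e1 - 4*e2)
= 5*(-4)*e12 + (-1)*2*e21
= (-20 - (-2))*e12
= -18*e12
Coefficient = -18


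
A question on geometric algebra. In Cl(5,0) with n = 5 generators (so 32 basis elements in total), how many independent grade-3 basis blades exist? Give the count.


Number of grade-k basis blades in Cl(p,q) with n = p + q is C(n, k).
n = 5 + 0 = 5
C(5, 3) = 5! / (3! * 2!)
= 120 / (6 * 2)
= 10


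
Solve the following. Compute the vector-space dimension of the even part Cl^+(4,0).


Even subalgebra dimension = 2^(n-1)
n = 4 + 0 = 4
2^(4 - 1) = 2^3 = 8
Verification: sum of C(4,k) for even k = 1 + 6 + 1 = 8
Result = 8


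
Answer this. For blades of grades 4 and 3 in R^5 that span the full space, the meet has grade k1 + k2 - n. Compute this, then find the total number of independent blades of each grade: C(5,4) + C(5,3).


Meet grade = grade(A) + grade(B) - n
= 4 + 3 - 5 = 2
C(5,4) = 5
C(5,3) = 10
dim_A + dim_B = 5 + 10 = 15


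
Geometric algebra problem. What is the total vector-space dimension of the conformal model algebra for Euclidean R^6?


The conformal model of R^6 uses Cl(7,1): the 6 Euclidean generators plus two extra orthogonal generators e+ (e+^2 = +1) and e- (e-^2 = -1), from which the null vectors e0, einf are built.
Number of generators m = 6 + 2 = 8.
dim Cl(p,q) = 2^m = 2^8 = 256


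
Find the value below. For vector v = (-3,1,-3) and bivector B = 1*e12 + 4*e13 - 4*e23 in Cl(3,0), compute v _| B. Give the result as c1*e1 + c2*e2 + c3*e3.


Left contraction v _| B = <vB>_1 (grade-1 part of the geometric product vB).
Using e1_|e12 = e2, e2_|e12 = -e1, e1_|e13 = e3, e3_|e13 = -e1, e2_|e23 = e3, e3_|e23 = -e2:
e1 coeff: -v2*b12 - v3*b13 = -(1)*(1) - (-3)*(4) = 11
e2 coeff: v1*b12 - v3*b23 = (-3)*(1) - (-3)*(-4) = -15
e3 coeff: v1*b13 + v2*b23 = (-3)*(4) + (1)*(-4) = -16
v _| B = 11*e1 - 15*e2 - 16*e3


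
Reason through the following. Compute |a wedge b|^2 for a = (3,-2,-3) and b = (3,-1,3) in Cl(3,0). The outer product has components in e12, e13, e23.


a wedge b = (a1*b2 - a2*b1)*e12 + (a1*b3 - a3*b1)*e13 + (a2*b3 - a3*b2)*e23
e12 coeff: 3*(-1) - (-2)*3 = -3 - (-6) = 3
e13 coeff: 3*3 - (-3)*3 = 9 - (-9) = 18
e23 coeff: (-2)*3 - (-3)*(-1) = -6 - 3 = -9
|a wedge b|^2 = 3^2 + 18^2 + (-9)^2
= 9 + 324 + 81
= 414


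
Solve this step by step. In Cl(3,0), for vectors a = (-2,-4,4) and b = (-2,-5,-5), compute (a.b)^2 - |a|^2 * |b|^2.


a . b = (-2)*(-2) + (-4)*(-5) + 4*(-5)
= 4 + 20 + (-20) = 4
|a|^2 = (-2)^2 + (-4)^2 + 4^2 = 36
|b|^2 = (-2)^2 + (-5)^2 + (-5)^2 = 54
(a.b)^2 = 4^2 = 16
|a|^2 * |b|^2 = 36 * 54 = 1944
Result = 16 - 1944 = -1928


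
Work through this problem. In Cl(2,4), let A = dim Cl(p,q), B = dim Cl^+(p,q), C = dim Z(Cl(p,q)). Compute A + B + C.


n = 2 + 4 = 6
Total dim = 2^6 = 64
Even subalgebra dim = 2^5 = 32
n is even, so center dim = 1
Sum = 64 + 32 + 1 = 97


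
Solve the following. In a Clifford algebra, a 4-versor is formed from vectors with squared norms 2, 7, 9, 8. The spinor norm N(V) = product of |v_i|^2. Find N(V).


Spinor norm N(V) = |v1|^2 * |v2|^2 * ... * |v4|^2
= 2 * 7 * 9 * 8
Running product: 2, 14, 126, 1008
N(V) = 1008


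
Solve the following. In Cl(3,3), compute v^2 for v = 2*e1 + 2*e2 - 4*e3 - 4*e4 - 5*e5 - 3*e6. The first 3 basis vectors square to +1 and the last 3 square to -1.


v^2 = sum of c_i^2 * e_i^2
Positive signature terms (e_i^2 = +1): 2^2 + 2^2 + (-4)^2 = 24
Negative signature terms (e_j^2 = -1): (-4)^2 + (-5)^2 + (-3)^2 = 50
v^2 = 24 - 50 = -26


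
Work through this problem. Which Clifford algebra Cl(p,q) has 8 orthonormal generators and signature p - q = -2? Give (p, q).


We need p + q = 8 and p - q = -2.
Adding: 2p = 8 + (-2) = 6, so p = 3.
Then q = 8 - 3 = 5.
(p, q) = (3, 5)


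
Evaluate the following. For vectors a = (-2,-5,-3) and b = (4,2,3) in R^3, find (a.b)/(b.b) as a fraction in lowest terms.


Projection coefficient = (a . b) / (b . b)
a . b = (-2)*4 + (-5)*2 + (-3)*3
= -8 + (-10) + (-9) = -27
b . b = 4^2 + 2^2 + 3^2
= 16 + 4 + 9 = 29
Coefficient = -27/29
In lowest terms: -27/29


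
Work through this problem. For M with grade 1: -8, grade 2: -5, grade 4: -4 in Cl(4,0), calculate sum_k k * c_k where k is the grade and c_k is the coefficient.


Grade-weighted sum = sum of grade_k * coefficient_k
1*(-8) = -8
2*(-5) = -10
4*(-4) = -16
Total = -8 + (-10) + (-16) = -34


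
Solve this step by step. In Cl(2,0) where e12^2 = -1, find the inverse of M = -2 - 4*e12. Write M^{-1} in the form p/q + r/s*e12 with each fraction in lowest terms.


M = -2 - 4*e12, where e12^2 = -1.
Since M commutes with its reverse ~M = a - b*e12, M * ~M = a^2 - b^2*e12^2 = a^2 + b^2.
So M^{-1} = ~M / (a^2 + b^2) = (a - b*e12)/(a^2 + b^2).
a^2 + b^2 = 4 + 16 = 20
Scalar part = -2/20 = -1/10
Bivector coeff = 4/20 = 1/5
M^{-1} = -1/10 + 1/5*e12


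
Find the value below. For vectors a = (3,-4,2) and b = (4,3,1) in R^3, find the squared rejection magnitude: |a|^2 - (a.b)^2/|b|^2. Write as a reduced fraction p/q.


|a|^2 = 3^2 + (-4)^2 + 2^2 = 29
|b|^2 = 4^2 + 3^2 + 1^2 = 26
a . b = 3*4 + (-4)*3 + 2*1 = 2
(a.b)^2 = 2^2 = 4
|rej|^2 = 29 - 4/26
= (754 - 4)/26
= 750/26
In lowest terms: 375/13


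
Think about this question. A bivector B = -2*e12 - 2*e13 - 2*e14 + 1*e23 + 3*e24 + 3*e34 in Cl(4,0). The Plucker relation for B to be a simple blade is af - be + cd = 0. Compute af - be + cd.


Plucker relation: af - be + cd
a*f = (-2)*3 = -6
b*e = (-2)*3 = -6
c*d = (-2)*1 = -2
af - be + cd = -6 - (-6) + (-2)
= -2


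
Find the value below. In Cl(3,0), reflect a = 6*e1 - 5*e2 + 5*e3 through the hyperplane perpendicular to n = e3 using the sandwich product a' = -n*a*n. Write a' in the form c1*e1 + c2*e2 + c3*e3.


Reflection formula: a' = -n*a*n, with n = e3 (unit vector, n^2 = 1).
For reflection through hyperplane perp to e3:
The component along e3 flips sign, others stay.
a = (6, -5, 5)
a' = (6, -5, -5)
a' = 6*e1 - 5*e2 - 5*e3


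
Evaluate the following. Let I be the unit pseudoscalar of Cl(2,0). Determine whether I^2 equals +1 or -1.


The pseudoscalar I = e1...e_n (product of all n generators) of Cl(p,q) satisfies I^2 = (-1)^(q + n(n-1)/2).
p = 2, q = 0, n = p + q = 2
n(n-1)/2 = 2 * 1 / 2 = 1
Exponent = q + n(n-1)/2 = 0 + 1 = 1
I^2 = (-1)^1 = -1


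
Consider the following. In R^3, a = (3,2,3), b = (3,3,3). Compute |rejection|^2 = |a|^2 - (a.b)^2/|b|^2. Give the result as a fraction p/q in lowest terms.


|a|^2 = 3^2 + 2^2 + 3^2 = 22
|b|^2 = 3^2 + 3^2 + 3^2 = 27
a . b = 3*3 + 2*3 + 3*3 = 24
(a.b)^2 = 24^2 = 576
|rej|^2 = 22 - 576/27
= (594 - 576)/27
= 18/27
In lowest terms: 2/3


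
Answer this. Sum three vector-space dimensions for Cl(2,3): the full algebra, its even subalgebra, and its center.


n = 2 + 3 = 5
Total dim = 2^5 = 32
Even subalgebra dim = 2^4 = 16
n is odd, so center dim = 2
Sum = 32 + 16 + 2 = 50


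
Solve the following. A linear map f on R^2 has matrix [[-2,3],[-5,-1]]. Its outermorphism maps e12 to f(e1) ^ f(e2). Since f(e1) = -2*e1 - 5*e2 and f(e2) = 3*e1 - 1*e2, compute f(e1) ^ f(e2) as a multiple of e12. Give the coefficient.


The outermorphism of a linear map f sends e1^e2 to f(e1)^f(e2).
f(e1) = -2*e1 - 5*e2
f(e2) = 3*e1 - 1*e2
f(e1) ^ f(e2) = (-2*e1 - 5*e2) ^ (3*e1 - 1*e2)
= (-2)*(-1)*e12 + (-5)*3*e21
= (2 - (-15))*e12
= 17*e12
Coefficient = 17


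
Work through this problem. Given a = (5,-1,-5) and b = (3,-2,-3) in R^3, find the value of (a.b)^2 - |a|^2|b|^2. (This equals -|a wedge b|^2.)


a . b = 5*3 + (-1)*(-2) + (-5)*(-3)
= 15 + 2 + 15 = 32
|a|^2 = 5^2 + (-1)^2 + (-5)^2 = 51
|b|^2 = 3^2 + (-2)^2 + (-3)^2 = 22
(a.b)^2 = 32^2 = 1024
|a|^2 * |b|^2 = 51 * 22 = 1122
Result = 1024 - 1122 = -98


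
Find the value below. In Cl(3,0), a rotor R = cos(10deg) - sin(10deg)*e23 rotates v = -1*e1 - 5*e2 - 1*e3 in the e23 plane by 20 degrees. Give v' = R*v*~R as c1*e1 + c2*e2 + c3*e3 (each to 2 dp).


Rotor R = cos(10deg) - sin(10deg)*e23
Rotation angle theta = 2 * 10 = 20 degrees in the e23 plane (e2 -> e3).
The component perpendicular to the plane (e1) is invariant: v'_1 = v1 = -1.00
cos(20deg) = 0.9397, sin(20deg) = 0.3420
v'_2 = v2*cos(theta) - v3*sin(theta) = -5*0.9397 - (-1)*0.3420 = -4.36
v'_3 = v2*sin(theta) + v3*cos(theta) = -5*0.3420 + (-1)*0.9397 = -2.65
v' = -1.00*e1 - 4.36*e2 - 2.65*e3


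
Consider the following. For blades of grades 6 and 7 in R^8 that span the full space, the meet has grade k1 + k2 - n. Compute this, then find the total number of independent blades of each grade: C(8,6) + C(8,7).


Meet grade = grade(A) + grade(B) - n
= 6 + 7 - 8 = 5
C(8,6) = 28
C(8,7) = 8
dim_A + dim_B = 28 + 8 = 36


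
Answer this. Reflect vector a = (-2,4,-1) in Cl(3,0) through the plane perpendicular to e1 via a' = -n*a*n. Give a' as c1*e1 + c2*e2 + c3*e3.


Reflection formula: a' = -n*a*n, with n = e1 (unit vector, n^2 = 1).
For reflection through hyperplane perp to e1:
The component along e1 flips sign, others stay.
a = (-2, 4, -1)
a' = (2, 4, -1)
a' = 2*e1 + 4*e2 - 1*e3


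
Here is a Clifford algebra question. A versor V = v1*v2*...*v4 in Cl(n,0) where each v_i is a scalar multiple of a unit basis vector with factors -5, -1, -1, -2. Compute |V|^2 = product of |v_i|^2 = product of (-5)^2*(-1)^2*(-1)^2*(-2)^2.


Each vector v_i has |v_i|^2 = s_i^2
Squared scales: (-5)^2 = 25, (-1)^2 = 1, (-1)^2 = 1, (-2)^2 = 4
|V|^2 = 25 * 1 * 1 * 4
= 100


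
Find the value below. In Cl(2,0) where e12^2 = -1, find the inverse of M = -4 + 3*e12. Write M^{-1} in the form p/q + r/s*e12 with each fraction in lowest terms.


M = -4 + 3*e12, where e12^2 = -1.
Since M commutes with its reverse ~M = a - b*e12, M * ~M = a^2 - b^2*e12^2 = a^2 + b^2.
So M^{-1} = ~M / (a^2 + b^2) = (a - b*e12)/(a^2 + b^2).
a^2 + b^2 = 16 + 9 = 25
Scalar part = -4/25 = -4/25
Bivector coeff = -3/25 = -3/25
M^{-1} = -4/25 - 3/25*e12


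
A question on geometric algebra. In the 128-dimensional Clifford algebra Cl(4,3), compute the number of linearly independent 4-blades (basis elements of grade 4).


Number of grade-k basis blades in Cl(p,q) with n = p + q is C(n, k).
n = 4 + 3 = 7
C(7, 4) = 7! / (4! * 3!)
= 5040 / (24 * 6)
= 35


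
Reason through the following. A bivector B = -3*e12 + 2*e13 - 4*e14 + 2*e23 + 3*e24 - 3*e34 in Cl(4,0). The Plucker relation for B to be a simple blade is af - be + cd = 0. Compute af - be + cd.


Plucker relation: af - be + cd
a*f = (-3)*(-3) = 9
b*e = 2*3 = 6
c*d = (-4)*2 = -8
af - be + cd = 9 - 6 + (-8)
= -5


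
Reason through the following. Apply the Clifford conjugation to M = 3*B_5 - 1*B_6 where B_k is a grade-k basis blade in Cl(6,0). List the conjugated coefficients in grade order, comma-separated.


Clifford conjugate sign for grade k: (-1)^(k(k+1)/2)
Grade 5: (-1)^(5*6/2) = (-1)^15 = -1, coeff 3 -> -3
Grade 6: (-1)^(6*7/2) = (-1)^21 = -1, coeff -1 -> 1
Conjugated coefficients: -3, 1


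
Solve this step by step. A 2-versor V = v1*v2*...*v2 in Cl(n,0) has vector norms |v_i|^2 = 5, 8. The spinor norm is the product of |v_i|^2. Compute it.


Spinor norm N(V) = |v1|^2 * |v2|^2 * ... * |v2|^2
= 5 * 8
Running product: 5, 40
N(V) = 40


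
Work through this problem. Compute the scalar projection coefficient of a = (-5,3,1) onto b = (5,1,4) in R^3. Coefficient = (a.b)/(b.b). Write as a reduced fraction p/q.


Projection coefficient = (a . b) / (b . b)
a . b = (-5)*5 + 3*1 + 1*4
= -25 + 3 + 4 = -18
b . b = 5^2 + 1^2 + 4^2
= 25 + 1 + 16 = 42
Coefficient = -18/42
In lowest terms: -3/7


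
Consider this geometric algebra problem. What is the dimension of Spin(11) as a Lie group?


Spin(n) double-covers SO(n); both have Lie algebra so(n) of dimension n(n-1)/2.
n = 11
n(n-1) = 11 * 10 = 110
dim Spin(11) = 110/2 = 55


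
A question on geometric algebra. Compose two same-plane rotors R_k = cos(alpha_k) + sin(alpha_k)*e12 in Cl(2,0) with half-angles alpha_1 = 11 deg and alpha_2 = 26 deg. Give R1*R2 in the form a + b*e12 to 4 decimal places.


Same-plane rotors commute and their half-angles add:
R1*R2 = cos(a1 + a2) + sin(a1 + a2)*e12.
a1 + a2 = 11 + 26 = 37 deg
cos(37 deg) = 0.7986
sin(37 deg) = 0.6018
R1*R2 = 0.7986 + 0.6018*e12


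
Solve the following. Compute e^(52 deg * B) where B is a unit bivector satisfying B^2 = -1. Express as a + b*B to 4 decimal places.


For a unit bivector B with B^2 = -1, the exponential series gives
e^(theta*B) = cos(theta) + sin(theta)*B (the GA analogue of Euler's formula).
theta = 52 degrees = 0.907571 rad
cos(52 deg) = 0.6157
sin(52 deg) = 0.7880
exp(theta*B) = 0.6157 + 0.7880*B


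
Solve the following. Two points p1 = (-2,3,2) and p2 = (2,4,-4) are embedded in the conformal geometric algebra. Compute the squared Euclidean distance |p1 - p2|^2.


p1 - p2 = (-4, -1, 6)
|p1 - p2|^2 = (-4)^2 + (-1)^2 + 6^2
= 16 + 1 + 36
= 53


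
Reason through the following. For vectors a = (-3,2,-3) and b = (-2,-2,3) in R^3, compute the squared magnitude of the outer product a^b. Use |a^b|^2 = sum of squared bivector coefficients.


a wedge b = (a1*b2 - a2*b1)*e12 + (a1*b3 - a3*b1)*e13 + (a2*b3 - a3*b2)*e23
e12 coeff: (-3)*(-2) - 2*(-2) = 6 - (-4) = 10
e13 coeff: (-3)*3 - (-3)*(-2) = -9 - 6 = -15
e23 coeff: 2*3 - (-3)*(-2) = 6 - 6 = 0
|a wedge b|^2 = 10^2 + (-15)^2 + 0^2
= 100 + 225 + 0
= 325


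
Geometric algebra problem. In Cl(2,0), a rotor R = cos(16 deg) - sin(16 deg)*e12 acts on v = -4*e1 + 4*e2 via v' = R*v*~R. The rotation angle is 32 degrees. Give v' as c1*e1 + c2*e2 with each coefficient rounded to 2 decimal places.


Rotor R = cos(16deg) - sin(16deg)*e12
Rotation angle theta = 2 * 16 = 32 degrees
v' = R*v*~R rotates v by theta.
cos(32deg) = 0.8480, sin(32deg) = 0.5299
v'_1 = -4*cos(32deg) - 4*sin(32deg)
= -4*0.8480 - 4*0.5299
= -5.51
v'_2 = -4*sin(32deg) + 4*cos(32deg)
= -4*0.5299 + 4*0.8480
= 1.27
v' = -5.51*e1 + 1.27*e2


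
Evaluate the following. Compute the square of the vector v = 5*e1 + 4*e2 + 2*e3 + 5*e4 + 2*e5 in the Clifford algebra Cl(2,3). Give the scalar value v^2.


v^2 = sum of c_i^2 * e_i^2
Positive signature terms (e_i^2 = +1): 5^2 + 4^2 = 41
Negative signature terms (e_j^2 = -1): 2^2 + 5^2 + 2^2 = 33
v^2 = 41 - 33 = 8


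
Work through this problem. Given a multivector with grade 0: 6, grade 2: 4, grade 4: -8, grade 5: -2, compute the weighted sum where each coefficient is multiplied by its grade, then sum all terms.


Grade-weighted sum = sum of grade_k * coefficient_k
0*6 = 0
2*4 = 8
4*(-8) = -32
5*(-2) = -10
Total = 0 + 8 + (-32) + (-10) = -34


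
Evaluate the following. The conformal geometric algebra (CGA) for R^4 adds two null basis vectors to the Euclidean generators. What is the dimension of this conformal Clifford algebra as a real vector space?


The conformal model of R^4 uses Cl(5,1): the 4 Euclidean generators plus two extra orthogonal generators e+ (e+^2 = +1) and e- (e-^2 = -1), from which the null vectors e0, einf are built.
Number of generators m = 4 + 2 = 6.
dim Cl(p,q) = 2^m = 2^6 = 64


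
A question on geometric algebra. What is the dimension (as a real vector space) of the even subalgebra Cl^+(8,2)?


Even subalgebra dimension = 2^(n-1)
n = 8 + 2 = 10
2^(10 - 1) = 2^9 = 512
Verification: sum of C(10,k) for even k = 1 + 45 + 210 + 210 + 45 + 1 = 512
Result = 512


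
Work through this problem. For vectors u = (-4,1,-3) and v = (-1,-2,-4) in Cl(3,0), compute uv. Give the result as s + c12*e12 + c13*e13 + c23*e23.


In Cl(3,0): e_i^2 = 1, e_ie_j = -e_je_i for i != j.
Scalar part = u . v = (-4)*(-1) + 1*(-2) + (-3)*(-4)
= 4 + (-2) + 12 = 14
e12 coeff = (-4)*(-2) - 1*(-1) = 8 - (-1) = 9
e13 coeff = (-4)*(-4) - (-3)*(-1) = 16 - 3 = 13
e23 coeff = 1*(-4) - (-3)*(-2) = -4 - 6 = -10
uv = 14 + 9*e12 + 13*e13 - 10*e23


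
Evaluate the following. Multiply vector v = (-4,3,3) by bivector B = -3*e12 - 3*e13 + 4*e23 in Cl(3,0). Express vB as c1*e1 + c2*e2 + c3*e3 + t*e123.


vB has grade-1 (vector) and grade-3 (trivector) parts: vB = (v _| B) + (v ^ B).
Vector part <vB>_1:
  e1: -v2*b12 - v3*b13 = -(3)*(-3) - (3)*(-3) = 18
  e2: v1*b12 - v3*b23 = (-4)*(-3) - (3)*(4) = 0
  e3: v1*b13 + v2*b23 = (-4)*(-3) + (3)*(4) = 24
Trivector part <vB>_3:
  e123: v1*b23 - v2*b13 + v3*b12 = (-4)*(4) - (3)*(-3) + (3)*(-3) = -16
vB = 18*e1 + 0*e2 + 24*e3 - 16*e123


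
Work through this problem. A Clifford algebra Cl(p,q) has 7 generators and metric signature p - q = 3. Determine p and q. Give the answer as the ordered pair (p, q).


We need p + q = 7 and p - q = 3.
Adding: 2p = 7 + 3 = 10, so p = 5.
Then q = 7 - 5 = 2.
(p, q) = (5, 2)


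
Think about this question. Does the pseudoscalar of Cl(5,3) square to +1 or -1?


The pseudoscalar I = e1...e_n (product of all n generators) of Cl(p,q) satisfies I^2 = (-1)^(q + n(n-1)/2).
p = 5, q = 3, n = p + q = 8
n(n-1)/2 = 8 * 7 / 2 = 28
Exponent = q + n(n-1)/2 = 3 + 28 = 31
I^2 = (-1)^31 = -1


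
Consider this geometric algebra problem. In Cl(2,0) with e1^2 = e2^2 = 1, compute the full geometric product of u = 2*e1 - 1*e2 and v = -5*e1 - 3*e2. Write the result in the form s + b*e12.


Expand: (2*e1 - 1*e2)(-5*e1 - 3*e2)
= 2*(-5)*e1e1 + 2*(-3)*e1e2 + (-1)*(-5)*e2e1 + (-1)*(-3)*e2e2
Using e1^2 = e2^2 = 1, e2e1 = -e1e2:
Scalar part s = 2*(-5) + (-1)*(-3) = -10 + 3 = -7
Bivector part b = 2*(-3) - (-1)*(-5) = -6 - 5 = -11
uv = -7 - 11*e12


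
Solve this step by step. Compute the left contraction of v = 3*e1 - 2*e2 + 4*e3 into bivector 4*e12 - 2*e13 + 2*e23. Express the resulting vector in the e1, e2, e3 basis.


Left contraction v _| B = <vB>_1 (grade-1 part of the geometric product vB).
Using e1_|e12 = e2, e2_|e12 = -e1, e1_|e13 = e3, e3_|e13 = -e1, e2_|e23 = e3, e3_|e23 = -e2:
e1 coeff: -v2*b12 - v3*b13 = -(-2)*(4) - (4)*(-2) = 16
e2 coeff: v1*b12 - v3*b23 = (3)*(4) - (4)*(2) = 4
e3 coeff: v1*b13 + v2*b23 = (3)*(-2) + (-2)*(2) = -10
v _| B = 16*e1 + 4*e2 - 10*e3


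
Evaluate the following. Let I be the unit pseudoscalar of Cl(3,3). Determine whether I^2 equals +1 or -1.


The pseudoscalar I = e1...e_n (product of all n generators) of Cl(p,q) satisfies I^2 = (-1)^(q + n(n-1)/2).
p = 3, q = 3, n = p + q = 6
n(n-1)/2 = 6 * 5 / 2 = 15
Exponent = q + n(n-1)/2 = 3 + 15 = 18
I^2 = (-1)^18 = +1


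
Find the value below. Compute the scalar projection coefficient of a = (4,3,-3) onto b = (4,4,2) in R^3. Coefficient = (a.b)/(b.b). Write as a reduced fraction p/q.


Projection coefficient = (a . b) / (b . b)
a . b = 4*4 + 3*4 + (-3)*2
= 16 + 12 + (-6) = 22
b . b = 4^2 + 4^2 + 2^2
= 16 + 16 + 4 = 36
Coefficient = 22/36
In lowest terms: 11/18


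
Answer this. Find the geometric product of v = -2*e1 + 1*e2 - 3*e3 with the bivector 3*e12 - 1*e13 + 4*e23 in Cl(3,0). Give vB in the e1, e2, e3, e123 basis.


vB has grade-1 (vector) and grade-3 (trivector) parts: vB = (v _| B) + (v ^ B).
Vector part <vB>_1:
  e1: -v2*b12 - v3*b13 = -(1)*(3) - (-3)*(-1) = -6
  e2: v1*b12 - v3*b23 = (-2)*(3) - (-3)*(4) = 6
  e3: v1*b13 + v2*b23 = (-2)*(-1) + (1)*(4) = 6
Trivector part <vB>_3:
  e123: v1*b23 - v2*b13 + v3*b12 = (-2)*(4) - (1)*(-1) + (-3)*(3) = -16
vB = -6*e1 + 6*e2 + 6*e3 - 16*e123


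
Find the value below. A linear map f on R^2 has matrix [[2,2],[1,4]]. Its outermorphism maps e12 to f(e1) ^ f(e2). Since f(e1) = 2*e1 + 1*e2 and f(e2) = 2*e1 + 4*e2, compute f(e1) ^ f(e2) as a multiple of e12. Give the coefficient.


The outermorphism of a linear map f sends e1^e2 to f(e1)^f(e2).
f(e1) = 2*e1 + 1*e2
f(e2) = 2*e1 + 4*e2
f(e1) ^ f(e2) = (2*e1 + 1*e2) ^ (2*e1 + 4*e2)
= 2*4*e12 + 1*2*e21
= (8 - 2)*e12
= 6*e12
Coefficient = 6


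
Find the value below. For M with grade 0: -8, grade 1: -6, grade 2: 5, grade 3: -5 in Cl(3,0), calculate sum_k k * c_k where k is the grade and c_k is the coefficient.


Grade-weighted sum = sum of grade_k * coefficient_k
0*(-8) = 0
1*(-6) = -6
2*5 = 10
3*(-5) = -15
Total = 0 + (-6) + 10 + (-15) = -11


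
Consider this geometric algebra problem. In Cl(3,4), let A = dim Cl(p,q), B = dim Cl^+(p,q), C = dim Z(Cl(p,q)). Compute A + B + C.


n = 3 + 4 = 7
Total dim = 2^7 = 128
Even subalgebra dim = 2^6 = 64
n is odd, so center dim = 2
Sum = 128 + 64 + 2 = 194


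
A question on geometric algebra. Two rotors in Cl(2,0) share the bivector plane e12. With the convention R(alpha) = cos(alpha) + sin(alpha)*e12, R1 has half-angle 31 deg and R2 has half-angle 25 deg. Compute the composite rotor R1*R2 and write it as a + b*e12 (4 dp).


Same-plane rotors commute and their half-angles add:
R1*R2 = cos(a1 + a2) + sin(a1 + a2)*e12.
a1 + a2 = 31 + 25 = 56 deg
cos(56 deg) = 0.5592
sin(56 deg) = 0.8290
R1*R2 = 0.5592 + 0.8290*e12


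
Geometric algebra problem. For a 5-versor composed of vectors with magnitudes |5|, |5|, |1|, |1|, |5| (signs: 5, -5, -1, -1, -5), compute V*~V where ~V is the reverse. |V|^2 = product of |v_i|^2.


Each vector v_i has |v_i|^2 = s_i^2
Squared scales: 5^2 = 25, (-5)^2 = 25, (-1)^2 = 1, (-1)^2 = 1, (-5)^2 = 25
|V|^2 = 25 * 25 * 1 * 1 * 25
= 15625


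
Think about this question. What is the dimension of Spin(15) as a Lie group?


Spin(n) double-covers SO(n); both have Lie algebra so(n) of dimension n(n-1)/2.
n = 15
n(n-1) = 15 * 14 = 210
dim Spin(15) = 210/2 = 105


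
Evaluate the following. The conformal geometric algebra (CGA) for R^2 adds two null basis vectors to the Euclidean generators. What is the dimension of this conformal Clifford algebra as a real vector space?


The conformal model of R^2 uses Cl(3,1): the 2 Euclidean generators plus two extra orthogonal generators e+ (e+^2 = +1) and e- (e-^2 = -1), from which the null vectors e0, einf are built.
Number of generators m = 2 + 2 = 4.
dim Cl(p,q) = 2^m = 2^4 = 16


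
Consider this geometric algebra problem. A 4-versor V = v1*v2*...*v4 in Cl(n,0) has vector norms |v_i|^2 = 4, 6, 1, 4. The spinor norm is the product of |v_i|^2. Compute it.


Spinor norm N(V) = |v1|^2 * |v2|^2 * ... * |v4|^2
= 4 * 6 * 1 * 4
Running product: 4, 24, 24, 96
N(V) = 96


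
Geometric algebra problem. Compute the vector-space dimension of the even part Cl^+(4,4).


Even subalgebra dimension = 2^(n-1)
n = 4 + 4 = 8
2^(8 - 1) = 2^7 = 128
Verification: sum of C(8,k) for even k = 1 + 28 + 70 + 28 + 1 = 128
Result = 128


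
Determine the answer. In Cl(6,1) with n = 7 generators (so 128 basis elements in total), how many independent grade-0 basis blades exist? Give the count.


Number of grade-k basis blades in Cl(p,q) with n = p + q is C(n, k).
n = 6 + 1 = 7
C(7, 0) = 7! / (0! * 7!)
= 5040 / (1 * 5040)
= 1


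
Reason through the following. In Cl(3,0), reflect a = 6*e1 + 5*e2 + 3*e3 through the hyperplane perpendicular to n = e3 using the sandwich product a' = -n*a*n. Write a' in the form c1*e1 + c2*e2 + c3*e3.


Reflection formula: a' = -n*a*n, with n = e3 (unit vector, n^2 = 1).
For reflection through hyperplane perp to e3:
The component along e3 flips sign, others stay.
a = (6, 5, 3)
a' = (6, 5, -3)
a' = 6*e1 + 5*e2 - 3*e3


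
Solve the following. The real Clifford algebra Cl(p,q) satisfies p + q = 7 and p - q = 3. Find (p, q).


We need p + q = 7 and p - q = 3.
Adding: 2p = 7 + 3 = 10, so p = 5.
Then q = 7 - 5 = 2.
(p, q) = (5, 2)


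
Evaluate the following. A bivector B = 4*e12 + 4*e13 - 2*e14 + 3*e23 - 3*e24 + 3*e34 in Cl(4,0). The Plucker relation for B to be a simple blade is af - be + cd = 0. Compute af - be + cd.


Plucker relation: af - be + cd
a*f = 4*3 = 12
b*e = 4*(-3) = -12
c*d = (-2)*3 = -6
af - be + cd = 12 - (-12) + (-6)
= 18


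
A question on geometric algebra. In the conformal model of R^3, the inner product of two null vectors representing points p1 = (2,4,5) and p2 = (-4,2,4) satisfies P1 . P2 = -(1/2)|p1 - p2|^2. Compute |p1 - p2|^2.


p1 - p2 = (6, 2, 1)
|p1 - p2|^2 = 6^2 + 2^2 + 1^2
= 36 + 4 + 1
= 41


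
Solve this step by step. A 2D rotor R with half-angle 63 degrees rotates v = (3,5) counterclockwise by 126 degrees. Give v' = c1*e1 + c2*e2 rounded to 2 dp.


Rotor R = cos(63deg) - sin(63deg)*e12
Rotation angle theta = 2 * 63 = 126 degrees
v' = R*v*~R rotates v by theta.
cos(126deg) = -0.5878, sin(126deg) = 0.8090
v'_1 = 3*cos(126deg) - 5*sin(126deg)
= 3*(-0.5878) - 5*0.8090
= -5.81
v'_2 = 3*sin(126deg) + 5*cos(126deg)
= 3*0.8090 + 5*(-0.5878)
= -0.51
v' = -5.81*e1 - 0.51*e2


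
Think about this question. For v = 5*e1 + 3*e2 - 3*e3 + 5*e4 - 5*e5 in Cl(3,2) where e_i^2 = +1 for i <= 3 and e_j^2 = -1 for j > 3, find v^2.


v^2 = sum of c_i^2 * e_i^2
Positive signature terms (e_i^2 = +1): 5^2 + 3^2 + (-3)^2 = 43
Negative signature terms (e_j^2 = -1): 5^2 + (-5)^2 = 50
v^2 = 43 - 50 = -7


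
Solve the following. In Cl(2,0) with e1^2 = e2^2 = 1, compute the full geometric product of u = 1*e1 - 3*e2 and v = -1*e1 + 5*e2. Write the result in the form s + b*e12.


Expand: (1*e1 - 3*e2)(-1*e1 + 5*e2)
= 1*(-1)*e1e1 + 1*5*e1e2 + (-3)*(-1)*e2e1 + (-3)*5*e2e2
Using e1^2 = e2^2 = 1, e2e1 = -e1e2:
Scalar part s = 1*(-1) + (-3)*5 = -1 + (-15) = -16
Bivector part b = 1*5 - (-3)*(-1) = 5 - 3 = 2
uv = -16 + 2*e12


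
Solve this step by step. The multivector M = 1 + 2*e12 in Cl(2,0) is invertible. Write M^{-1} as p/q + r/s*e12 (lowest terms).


M = 1 + 2*e12, where e12^2 = -1.
Since M commutes with its reverse ~M = a - b*e12, M * ~M = a^2 - b^2*e12^2 = a^2 + b^2.
So M^{-1} = ~M / (a^2 + b^2) = (a - b*e12)/(a^2 + b^2).
a^2 + b^2 = 1 + 4 = 5
Scalar part = 1/5 = 1/5
Bivector coeff = -2/5 = -2/5
M^{-1} = 1/5 - 2/5*e12


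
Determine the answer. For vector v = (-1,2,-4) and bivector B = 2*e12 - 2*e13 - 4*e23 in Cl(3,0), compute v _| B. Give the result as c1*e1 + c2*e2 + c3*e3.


Left contraction v _| B = <vB>_1 (grade-1 part of the geometric product vB).
Using e1_|e12 = e2, e2_|e12 = -e1, e1_|e13 = e3, e3_|e13 = -e1, e2_|e23 = e3, e3_|e23 = -e2:
e1 coeff: -v2*b12 - v3*b13 = -(2)*(2) - (-4)*(-2) = -12
e2 coeff: v1*b12 - v3*b23 = (-1)*(2) - (-4)*(-4) = -18
e3 coeff: v1*b13 + v2*b23 = (-1)*(-2) + (2)*(-4) = -6
v _| B = -12*e1 - 18*e2 - 6*e3


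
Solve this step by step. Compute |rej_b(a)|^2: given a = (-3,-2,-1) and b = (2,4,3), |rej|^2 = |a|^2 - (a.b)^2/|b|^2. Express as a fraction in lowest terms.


|a|^2 = (-3)^2 + (-2)^2 + (-1)^2 = 14
|b|^2 = 2^2 + 4^2 + 3^2 = 29
a . b = (-3)*2 + (-2)*4 + (-1)*3 = -17
(a.b)^2 = (-17)^2 = 289
|rej|^2 = 14 - 289/29
= (406 - 289)/29
= 117/29
In lowest terms: 117/29
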